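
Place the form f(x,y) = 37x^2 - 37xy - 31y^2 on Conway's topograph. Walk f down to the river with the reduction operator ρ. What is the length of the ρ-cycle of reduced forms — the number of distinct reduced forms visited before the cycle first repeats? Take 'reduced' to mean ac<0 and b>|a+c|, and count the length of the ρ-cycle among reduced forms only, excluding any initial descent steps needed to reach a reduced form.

D = 5957, ⌊√D⌋ = 77
descent: ρ → (-31,37,37)  [lands on river]
river: ρ → (37,37,-31)
river: ρ → (-31,25,43)
river: ρ → (43,61,-13)
river: ρ → (-13,69,23)
river: ρ → (23,69,-13)
river: ρ → (-13,61,43)
river: ρ → (43,25,-31)
ρ-cycle length = 8 (tail of 1 descent step not counted)

8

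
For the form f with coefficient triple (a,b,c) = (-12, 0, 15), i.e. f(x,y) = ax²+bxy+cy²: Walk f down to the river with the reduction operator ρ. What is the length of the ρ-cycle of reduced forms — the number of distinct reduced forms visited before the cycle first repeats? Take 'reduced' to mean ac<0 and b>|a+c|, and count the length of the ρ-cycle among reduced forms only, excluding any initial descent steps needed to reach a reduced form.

D = 720, ⌊√D⌋ = 26
descent: ρ → (15,0,-12)
descent: ρ → (-12,24,3)  [lands on river]
river: ρ → (3,24,-12)
ρ-cycle length = 2 (tail of 2 descent steps not counted)

2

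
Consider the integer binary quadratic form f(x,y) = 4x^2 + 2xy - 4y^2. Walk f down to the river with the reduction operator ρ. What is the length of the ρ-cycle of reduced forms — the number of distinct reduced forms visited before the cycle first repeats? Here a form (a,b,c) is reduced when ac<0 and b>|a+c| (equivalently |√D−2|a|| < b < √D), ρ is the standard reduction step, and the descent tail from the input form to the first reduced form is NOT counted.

D = 68, ⌊√D⌋ = 8
river: ρ → (-4,6,2)
river: ρ → (2,6,-4)
river: ρ → (-4,2,4)
river: ρ → (4,6,-2)
river: ρ → (-2,6,4)
river: ρ → (4,2,-4)
ρ-cycle length = 6 (tail of 0 descent steps not counted)

6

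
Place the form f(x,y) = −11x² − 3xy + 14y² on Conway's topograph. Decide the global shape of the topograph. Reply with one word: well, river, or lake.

D = b²−4ac = (-3)² − 4·(-11)·14 = 625
D = 25² is a perfect square ⇒ form factors over ℤ ⇒ lakes

lake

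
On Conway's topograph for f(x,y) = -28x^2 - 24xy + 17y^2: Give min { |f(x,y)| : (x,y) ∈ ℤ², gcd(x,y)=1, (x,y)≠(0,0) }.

descent: ρ → (17,24,-28)  [lands on river]
river: ρ → (-28,32,13)
river: ρ → (13,46,-7)
river: ρ → (-7,38,37)
river: ρ → (37,36,-8)
river: ρ → (-8,44,17)
closes: descent 1, river 6
min |a| on river = 7

7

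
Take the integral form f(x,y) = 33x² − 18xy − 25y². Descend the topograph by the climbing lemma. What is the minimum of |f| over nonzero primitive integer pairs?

descent: ρ → (-25,18,33)  [lands on river]
river: ρ → (33,48,-10)
river: ρ → (-10,52,23)
river: ρ → (23,40,-22)
river: ρ → (-22,48,15)
river: ρ → (15,42,-31)
river: ρ → (-31,20,26)
river: ρ → (26,32,-25)
closes: descent 1, river 8
min |a| on river = 10

10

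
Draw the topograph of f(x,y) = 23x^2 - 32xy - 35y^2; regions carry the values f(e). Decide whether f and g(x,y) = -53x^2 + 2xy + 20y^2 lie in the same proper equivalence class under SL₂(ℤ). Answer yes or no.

D₁ = 4244, D₂ = 4244
river cycle of f (length 70): (-35, 32, 23), (23, 60, -7), (-7, 52, 55), (55, 58, -4), (-4, 62, 25), (25, 38, -28), (-28, 18, 35), (35, 52, -11), (-11, 58, 20), (20, 62, -5), … (60 more)
river cycle of g (length 70): (20, 38, -35), (-35, 32, 23), (23, 60, -7), (-7, 52, 55), (55, 58, -4), (-4, 62, 25), (25, 38, -28), (-28, 18, 35), (35, 52, -11), (-11, 58, 20), … (60 more)
cycles coincide ⇒ equivalent

yes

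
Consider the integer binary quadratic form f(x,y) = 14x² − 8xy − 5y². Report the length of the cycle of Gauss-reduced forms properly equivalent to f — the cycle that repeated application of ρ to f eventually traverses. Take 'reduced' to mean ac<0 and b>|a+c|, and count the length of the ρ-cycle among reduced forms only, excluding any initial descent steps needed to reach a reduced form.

D = 344, ⌊√D⌋ = 18
descent: ρ → (-5,18,1)  [lands on river]
river: ρ → (1,18,-5)
river: ρ → (-5,12,10)
river: ρ → (10,8,-7)
river: ρ → (-7,6,11)
river: ρ → (11,16,-2)
river: ρ → (-2,16,11)
river: ρ → (11,6,-7)
river: ρ → (-7,8,10)
river: ρ → (10,12,-5)
ρ-cycle length = 10 (tail of 1 descent step not counted)

10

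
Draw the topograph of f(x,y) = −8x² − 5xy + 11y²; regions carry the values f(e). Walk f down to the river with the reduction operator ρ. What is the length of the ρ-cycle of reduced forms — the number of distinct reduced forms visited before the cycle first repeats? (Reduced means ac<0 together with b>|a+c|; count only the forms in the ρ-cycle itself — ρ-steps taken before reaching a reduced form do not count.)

D = 377, ⌊√D⌋ = 19
descent: ρ → (11,5,-8)  [lands on river]
river: ρ → (-8,11,8)
river: ρ → (8,5,-11)
river: ρ → (-11,17,2)
river: ρ → (2,19,-2)
river: ρ → (-2,17,11)
ρ-cycle length = 6 (tail of 1 descent step not counted)

6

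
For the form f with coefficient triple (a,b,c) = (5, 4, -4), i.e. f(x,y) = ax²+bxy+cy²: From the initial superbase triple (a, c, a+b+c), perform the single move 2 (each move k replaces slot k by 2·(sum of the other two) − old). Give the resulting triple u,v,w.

start (5,-4,5) = (f(1,0),f(0,1),f(1,1))
replace slot 2: 2·(5+5) − (-4) = 24 → (5,24,5)

5,24,5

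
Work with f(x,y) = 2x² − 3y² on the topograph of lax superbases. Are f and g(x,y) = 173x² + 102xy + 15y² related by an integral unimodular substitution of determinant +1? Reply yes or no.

D₁ = 24, D₂ = 24
river cycle of f (length 2): (2, 4, -1), (-1, 4, 2)
river cycle of g (length 2): (2, 4, -1), (-1, 4, 2)
cycles coincide ⇒ equivalent

yes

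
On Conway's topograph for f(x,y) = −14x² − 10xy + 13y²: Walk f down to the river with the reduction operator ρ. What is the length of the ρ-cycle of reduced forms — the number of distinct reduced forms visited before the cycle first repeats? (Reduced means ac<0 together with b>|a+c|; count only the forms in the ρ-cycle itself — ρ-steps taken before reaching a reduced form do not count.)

D = 828, ⌊√D⌋ = 28
descent: ρ → (13,10,-14)  [lands on river]
river: ρ → (-14,18,9)
river: ρ → (9,18,-14)
river: ρ → (-14,10,13)
river: ρ → (13,16,-11)
river: ρ → (-11,28,1)
river: ρ → (1,28,-11)
river: ρ → (-11,16,13)
ρ-cycle length = 8 (tail of 1 descent step not counted)

8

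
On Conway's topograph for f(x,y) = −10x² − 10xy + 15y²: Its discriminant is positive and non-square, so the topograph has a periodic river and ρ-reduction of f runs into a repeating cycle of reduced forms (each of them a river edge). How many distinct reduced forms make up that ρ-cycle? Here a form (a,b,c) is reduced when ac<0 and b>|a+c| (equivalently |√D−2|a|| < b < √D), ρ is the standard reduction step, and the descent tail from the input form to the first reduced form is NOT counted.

D = 700, ⌊√D⌋ = 26
descent: ρ → (15,10,-10)  [lands on river]
river: ρ → (-10,10,15)
river: ρ → (15,20,-5)
river: ρ → (-5,20,15)
ρ-cycle length = 4 (tail of 1 descent step not counted)

4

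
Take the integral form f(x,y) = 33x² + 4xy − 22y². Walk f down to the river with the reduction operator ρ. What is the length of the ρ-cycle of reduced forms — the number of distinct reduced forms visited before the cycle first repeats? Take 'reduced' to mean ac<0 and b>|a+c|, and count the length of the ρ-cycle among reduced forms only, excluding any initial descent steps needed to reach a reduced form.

D = 2920, ⌊√D⌋ = 54
descent: ρ → (-22,40,15)  [lands on river]
river: ρ → (15,50,-7)
river: ρ → (-7,48,22)
river: ρ → (22,40,-15)
river: ρ → (-15,50,7)
river: ρ → (7,48,-22)
ρ-cycle length = 6 (tail of 1 descent step not counted)

6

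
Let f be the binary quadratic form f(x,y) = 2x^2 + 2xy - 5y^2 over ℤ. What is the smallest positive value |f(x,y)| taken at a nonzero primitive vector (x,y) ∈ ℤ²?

descent: ρ → (-5,-2,2)
descent: ρ → (2,6,-1)  [lands on river]
river: ρ → (-1,6,2)
closes: descent 2, river 2
min |a| on river = 1

1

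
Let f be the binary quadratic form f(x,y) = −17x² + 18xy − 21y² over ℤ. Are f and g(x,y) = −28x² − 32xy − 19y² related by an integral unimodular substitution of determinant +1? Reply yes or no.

D₁ = -1104, D₂ = -1104
f is negative-definite; reduce −f:
−f: translate: b→16 (≡-18 mod 34), so (17,-18,21)→(17,16,20)
−f: reduced (well bottom): (17,16,20) with a≤c, −a<b≤a
flip sign back: reduced form of f is (-17,-16,-20)
g is negative-definite; reduce −g:
−g: translate: b→-24 (≡32 mod 56), so (28,32,19)→(28,-24,15)
−g: flip: (28,-24,15)→(15,24,28)
−g: translate: b→-6 (≡24 mod 30), so (15,24,28)→(15,-6,19)
−g: reduced (well bottom): (15,-6,19) with a≤c, −a<b≤a
flip sign back: reduced form of g is (-15,6,-19)
reduced forms (-17, -16, -20) vs (-15, 6, -19) ⇒ inequivalent

no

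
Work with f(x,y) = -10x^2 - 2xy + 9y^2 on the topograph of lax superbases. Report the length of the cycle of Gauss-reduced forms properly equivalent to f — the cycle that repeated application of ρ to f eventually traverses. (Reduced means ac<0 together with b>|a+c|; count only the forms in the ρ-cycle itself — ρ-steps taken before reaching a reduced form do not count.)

D = 364, ⌊√D⌋ = 19
descent: ρ → (9,2,-10)  [lands on river]
river: ρ → (-10,18,1)
river: ρ → (1,18,-10)
river: ρ → (-10,2,9)
river: ρ → (9,16,-3)
river: ρ → (-3,14,14)
river: ρ → (14,14,-3)
river: ρ → (-3,16,9)
ρ-cycle length = 8 (tail of 1 descent step not counted)

8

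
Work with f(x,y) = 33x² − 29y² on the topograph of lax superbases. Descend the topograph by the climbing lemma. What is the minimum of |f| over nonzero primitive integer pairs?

descent: ρ → (-29,58,4)  [lands on river]
river: ρ → (4,54,-57)
river: ρ → (-57,60,1)
river: ρ → (1,60,-57)
river: ρ → (-57,54,4)
river: ρ → (4,58,-29)
closes: descent 1, river 6
min |a| on river = 1

1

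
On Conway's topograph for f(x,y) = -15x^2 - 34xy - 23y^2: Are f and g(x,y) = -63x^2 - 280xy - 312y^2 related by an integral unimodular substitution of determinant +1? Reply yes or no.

D₁ = -224, D₂ = -224
f is negative-definite; reduce −f:
−f: translate: b→4 (≡34 mod 30), so (15,34,23)→(15,4,4)
−f: flip: (15,4,4)→(4,-4,15)
−f: translate: b→4 (≡-4 mod 8), so (4,-4,15)→(4,4,15)
−f: reduced (well bottom): (4,4,15) with a≤c, −a<b≤a
flip sign back: reduced form of f is (-4,-4,-15)
g is negative-definite; reduce −g:
−g: translate: b→28 (≡280 mod 126), so (63,280,312)→(63,28,4)
−g: flip: (63,28,4)→(4,-28,63)
−g: translate: b→4 (≡-28 mod 8), so (4,-28,63)→(4,4,15)
−g: reduced (well bottom): (4,4,15) with a≤c, −a<b≤a
flip sign back: reduced form of g is (-4,-4,-15)
reduced forms (-4, -4, -15) vs (-4, -4, -15) ⇒ equivalent

yes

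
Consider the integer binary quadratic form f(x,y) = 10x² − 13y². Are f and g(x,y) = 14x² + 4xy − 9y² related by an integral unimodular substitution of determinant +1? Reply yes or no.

D₁ = 520, D₂ = 520
river cycle of f (length 6): (10, 20, -3), (-3, 22, 3), (3, 20, -10), (-10, 20, 3), (3, 22, -3), (-3, 20, 10)
river cycle of g (length 6): (-9, 14, 9), (9, 22, -1), (-1, 22, 9), (9, 14, -9), (-9, 22, 1), (1, 22, -9)
cycles differ ⇒ inequivalent

no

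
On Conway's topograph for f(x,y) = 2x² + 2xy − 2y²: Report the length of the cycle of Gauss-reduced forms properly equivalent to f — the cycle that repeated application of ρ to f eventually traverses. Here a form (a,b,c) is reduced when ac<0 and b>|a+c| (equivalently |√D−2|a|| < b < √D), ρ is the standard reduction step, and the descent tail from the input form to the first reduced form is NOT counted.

D = 20, ⌊√D⌋ = 4
river: ρ → (-2,2,2)
river: ρ → (2,2,-2)
ρ-cycle length = 2 (tail of 0 descent steps not counted)

2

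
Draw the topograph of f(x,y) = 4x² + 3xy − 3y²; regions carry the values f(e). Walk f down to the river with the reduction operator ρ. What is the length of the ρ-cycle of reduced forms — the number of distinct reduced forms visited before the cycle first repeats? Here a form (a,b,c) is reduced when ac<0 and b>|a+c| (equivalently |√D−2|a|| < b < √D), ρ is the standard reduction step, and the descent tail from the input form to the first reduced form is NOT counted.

D = 57, ⌊√D⌋ = 7
river: ρ → (-3,3,4)
river: ρ → (4,5,-2)
river: ρ → (-2,7,1)
river: ρ → (1,7,-2)
river: ρ → (-2,5,4)
river: ρ → (4,3,-3)
ρ-cycle length = 6 (tail of 0 descent steps not counted)

6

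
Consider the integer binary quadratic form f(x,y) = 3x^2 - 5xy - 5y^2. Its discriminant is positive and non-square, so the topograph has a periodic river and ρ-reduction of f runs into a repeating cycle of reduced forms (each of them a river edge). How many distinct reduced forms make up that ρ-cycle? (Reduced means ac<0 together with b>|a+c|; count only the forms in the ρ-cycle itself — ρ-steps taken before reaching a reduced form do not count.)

D = 85, ⌊√D⌋ = 9
descent: ρ → (-5,5,3)  [lands on river]
river: ρ → (3,7,-3)
river: ρ → (-3,5,5)
river: ρ → (5,5,-3)
river: ρ → (-3,7,3)
river: ρ → (3,5,-5)
ρ-cycle length = 6 (tail of 1 descent step not counted)

6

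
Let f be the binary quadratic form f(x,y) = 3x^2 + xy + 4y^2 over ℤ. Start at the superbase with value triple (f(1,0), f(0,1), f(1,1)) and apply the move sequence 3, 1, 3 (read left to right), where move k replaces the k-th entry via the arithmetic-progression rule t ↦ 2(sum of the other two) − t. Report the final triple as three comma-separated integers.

start (3,4,8) = (f(1,0),f(0,1),f(1,1))
replace slot 3: 2·(3+4) − 8 = 6 → (3,4,6)
replace slot 1: 2·(4+6) − 3 = 17 → (17,4,6)
replace slot 3: 2·(17+4) − 6 = 36 → (17,4,36)

17,4,36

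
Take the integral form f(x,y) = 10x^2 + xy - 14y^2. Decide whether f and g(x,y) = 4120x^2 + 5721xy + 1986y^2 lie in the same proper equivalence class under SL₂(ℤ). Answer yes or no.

D₁ = 561, D₂ = 561
river cycle of f (length 16): (10, 21, -3), (-3, 21, 10), (10, 19, -5), (-5, 21, 6), (6, 15, -14), (-14, 13, 7), (7, 15, -12), (-12, 9, 10), (10, 11, -11), (-11, 11, 10), … (6 more)
river cycle of g (length 16): (-3, 21, 10), (10, 19, -5), (-5, 21, 6), (6, 15, -14), (-14, 13, 7), (7, 15, -12), (-12, 9, 10), (10, 11, -11), (-11, 11, 10), (10, 9, -12), … (6 more)
cycles coincide ⇒ equivalent

yes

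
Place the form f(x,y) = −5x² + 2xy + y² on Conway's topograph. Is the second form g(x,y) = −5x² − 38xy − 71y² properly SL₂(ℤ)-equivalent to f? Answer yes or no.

D₁ = 24, D₂ = 24
river cycle of f (length 2): (1, 4, -2), (-2, 4, 1)
river cycle of g (length 2): (1, 4, -2), (-2, 4, 1)
cycles coincide ⇒ equivalent

yes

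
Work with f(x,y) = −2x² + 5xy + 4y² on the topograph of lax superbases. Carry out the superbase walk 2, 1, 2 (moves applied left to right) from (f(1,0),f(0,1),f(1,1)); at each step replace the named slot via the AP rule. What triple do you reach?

start (-2,4,7) = (f(1,0),f(0,1),f(1,1))
replace slot 2: 2·((-2)+7) − 4 = 6 → (-2,6,7)
replace slot 1: 2·(6+7) − (-2) = 28 → (28,6,7)
replace slot 2: 2·(28+7) − 6 = 64 → (28,64,7)

28,64,7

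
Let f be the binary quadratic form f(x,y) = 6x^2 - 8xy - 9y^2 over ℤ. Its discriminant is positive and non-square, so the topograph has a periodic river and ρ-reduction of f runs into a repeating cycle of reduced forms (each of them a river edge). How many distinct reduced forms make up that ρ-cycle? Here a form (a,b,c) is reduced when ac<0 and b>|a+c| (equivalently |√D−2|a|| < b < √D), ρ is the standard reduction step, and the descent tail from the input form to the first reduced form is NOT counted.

D = 280, ⌊√D⌋ = 16
descent: ρ → (-9,8,6)  [lands on river]
river: ρ → (6,16,-1)
river: ρ → (-1,16,6)
river: ρ → (6,8,-9)
river: ρ → (-9,10,5)
river: ρ → (5,10,-9)
ρ-cycle length = 6 (tail of 1 descent step not counted)

6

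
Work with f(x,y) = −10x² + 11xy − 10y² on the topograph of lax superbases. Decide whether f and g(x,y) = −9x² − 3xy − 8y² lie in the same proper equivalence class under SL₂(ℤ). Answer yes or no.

D₁ = -279, D₂ = -279
f is negative-definite; reduce −f:
−f: translate: b→9 (≡-11 mod 20), so (10,-11,10)→(10,9,9)
−f: flip: (10,9,9)→(9,-9,10)
−f: translate: b→9 (≡-9 mod 18), so (9,-9,10)→(9,9,10)
−f: reduced (well bottom): (9,9,10) with a≤c, −a<b≤a
flip sign back: reduced form of f is (-9,-9,-10)
g is negative-definite; reduce −g:
−g: flip: (9,3,8)→(8,-3,9)
−g: reduced (well bottom): (8,-3,9) with a≤c, −a<b≤a
flip sign back: reduced form of g is (-8,3,-9)
reduced forms (-9, -9, -10) vs (-8, 3, -9) ⇒ inequivalent

no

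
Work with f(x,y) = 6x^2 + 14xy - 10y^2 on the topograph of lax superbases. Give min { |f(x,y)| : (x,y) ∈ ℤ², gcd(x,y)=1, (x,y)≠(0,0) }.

river: ρ → (-10,6,10)
river: ρ → (10,14,-6)
river: ρ → (-6,10,14)
river: ρ → (14,18,-2)
river: ρ → (-2,18,14)
river: ρ → (14,10,-6)
river: ρ → (-6,14,10)
river: ρ → (10,6,-10)
river: ρ → (-10,14,6)
river: ρ → (6,10,-14)
river: ρ → (-14,18,2)
river: ρ → (2,18,-14)
river: ρ → (-14,10,6)
river: ρ → (6,14,-10)
closes: descent 0, river 14
min |a| on river = 2

2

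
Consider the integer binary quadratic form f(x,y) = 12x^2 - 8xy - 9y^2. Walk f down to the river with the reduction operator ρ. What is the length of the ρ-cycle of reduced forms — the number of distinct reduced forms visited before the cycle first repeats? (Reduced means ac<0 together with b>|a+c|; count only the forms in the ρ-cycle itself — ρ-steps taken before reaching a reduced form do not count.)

D = 496, ⌊√D⌋ = 22
descent: ρ → (-9,8,12)  [lands on river]
river: ρ → (12,16,-5)
river: ρ → (-5,14,15)
river: ρ → (15,16,-4)
river: ρ → (-4,16,15)
river: ρ → (15,14,-5)
river: ρ → (-5,16,12)
river: ρ → (12,8,-9)
river: ρ → (-9,10,11)
river: ρ → (11,12,-8)
river: ρ → (-8,20,3)
river: ρ → (3,22,-1)
river: ρ → (-1,22,3)
river: ρ → (3,20,-8)
river: ρ → (-8,12,11)
river: ρ → (11,10,-9)
ρ-cycle length = 16 (tail of 1 descent step not counted)

16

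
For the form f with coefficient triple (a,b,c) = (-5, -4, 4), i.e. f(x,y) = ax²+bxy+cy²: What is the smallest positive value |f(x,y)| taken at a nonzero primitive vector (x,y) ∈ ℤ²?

descent: ρ → (4,4,-5)  [lands on river]
river: ρ → (-5,6,3)
river: ρ → (3,6,-5)
river: ρ → (-5,4,4)
closes: descent 1, river 4
min |a| on river = 3

3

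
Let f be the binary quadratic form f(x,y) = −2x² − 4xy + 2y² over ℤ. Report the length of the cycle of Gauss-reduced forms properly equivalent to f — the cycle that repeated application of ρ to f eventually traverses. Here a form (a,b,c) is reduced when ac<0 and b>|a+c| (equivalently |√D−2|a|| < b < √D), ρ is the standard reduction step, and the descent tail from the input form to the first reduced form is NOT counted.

D = 32, ⌊√D⌋ = 5
descent: ρ → (2,4,-2)  [lands on river]
river: ρ → (-2,4,2)
ρ-cycle length = 2 (tail of 1 descent step not counted)

2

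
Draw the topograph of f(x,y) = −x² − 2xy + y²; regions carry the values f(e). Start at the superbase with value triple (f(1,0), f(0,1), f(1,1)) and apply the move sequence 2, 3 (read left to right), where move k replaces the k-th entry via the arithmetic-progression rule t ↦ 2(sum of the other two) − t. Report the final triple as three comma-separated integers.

start (-1,1,-2) = (f(1,0),f(0,1),f(1,1))
replace slot 2: 2·((-1)+(-2)) − 1 = -7 → (-1,-7,-2)
replace slot 3: 2·((-1)+(-7)) − (-2) = -14 → (-1,-7,-14)

-1,-7,-14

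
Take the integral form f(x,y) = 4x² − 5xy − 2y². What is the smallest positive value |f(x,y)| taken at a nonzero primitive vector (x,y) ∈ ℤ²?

descent: ρ → (-2,5,4)  [lands on river]
river: ρ → (4,3,-3)
river: ρ → (-3,3,4)
river: ρ → (4,5,-2)
river: ρ → (-2,7,1)
river: ρ → (1,7,-2)
closes: descent 1, river 6
min |a| on river = 1

1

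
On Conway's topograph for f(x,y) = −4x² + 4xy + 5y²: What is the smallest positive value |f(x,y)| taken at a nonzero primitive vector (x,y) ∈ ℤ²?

river: ρ → (5,6,-3)
river: ρ → (-3,6,5)
river: ρ → (5,4,-4)
river: ρ → (-4,4,5)
closes: descent 0, river 4
min |a| on river = 3

3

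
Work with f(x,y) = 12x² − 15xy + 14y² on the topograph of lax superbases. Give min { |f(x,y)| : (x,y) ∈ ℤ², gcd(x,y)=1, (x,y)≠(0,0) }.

translate: b→9 (≡-15 mod 24), so (12,-15,14)→(12,9,11)
flip: (12,9,11)→(11,-9,12)
reduced (well bottom): (11,-9,12) with a≤c, −a<b≤a
well minimum = a = 11

11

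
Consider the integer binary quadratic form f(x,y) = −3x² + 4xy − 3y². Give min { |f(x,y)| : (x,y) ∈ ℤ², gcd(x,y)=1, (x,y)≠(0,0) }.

translate: b→2 (≡-4 mod 6), so (3,-4,3)→(3,2,2)
flip: (3,2,2)→(2,-2,3)
translate: b→2 (≡-2 mod 4), so (2,-2,3)→(2,2,3)
reduced (well bottom): (2,2,3) with a≤c, −a<b≤a
well minimum |f| = |-2| = 2 (negative-definite)

2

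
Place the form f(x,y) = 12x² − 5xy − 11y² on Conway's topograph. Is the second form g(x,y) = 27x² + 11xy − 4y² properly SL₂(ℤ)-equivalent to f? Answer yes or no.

D₁ = 553, D₂ = 553
river cycle of f (length 26): (-11, 5, 12), (12, 19, -4), (-4, 21, 7), (7, 21, -4), (-4, 19, 12), (12, 5, -11), (-11, 17, 6), (6, 19, -8), (-8, 13, 12), (12, 11, -9), … (16 more)
river cycle of g (length 26): (-4, 21, 7), (7, 21, -4), (-4, 19, 12), (12, 5, -11), (-11, 17, 6), (6, 19, -8), (-8, 13, 12), (12, 11, -9), (-9, 7, 14), (14, 21, -2), … (16 more)
cycles coincide ⇒ equivalent

yes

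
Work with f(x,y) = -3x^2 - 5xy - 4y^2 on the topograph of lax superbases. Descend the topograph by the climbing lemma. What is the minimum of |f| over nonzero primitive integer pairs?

translate: b→-1 (≡5 mod 6), so (3,5,4)→(3,-1,2)
flip: (3,-1,2)→(2,1,3)
reduced (well bottom): (2,1,3) with a≤c, −a<b≤a
well minimum |f| = |-2| = 2 (negative-definite)

2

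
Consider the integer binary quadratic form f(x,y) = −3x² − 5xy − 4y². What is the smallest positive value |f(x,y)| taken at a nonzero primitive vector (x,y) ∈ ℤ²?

translate: b→-1 (≡5 mod 6), so (3,5,4)→(3,-1,2)
flip: (3,-1,2)→(2,1,3)
reduced (well bottom): (2,1,3) with a≤c, −a<b≤a
well minimum |f| = |-2| = 2 (negative-definite)

2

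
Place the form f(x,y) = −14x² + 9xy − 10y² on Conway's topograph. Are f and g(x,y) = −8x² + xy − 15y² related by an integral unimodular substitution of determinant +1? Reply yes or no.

D₁ = -479, D₂ = -479
f is negative-definite; reduce −f:
−f: flip: (14,-9,10)→(10,9,14)
−f: reduced (well bottom): (10,9,14) with a≤c, −a<b≤a
flip sign back: reduced form of f is (-10,-9,-14)
g is negative-definite; reduce −g:
−g: reduced (well bottom): (8,-1,15) with a≤c, −a<b≤a
flip sign back: reduced form of g is (-8,1,-15)
reduced forms (-10, -9, -14) vs (-8, 1, -15) ⇒ inequivalent

no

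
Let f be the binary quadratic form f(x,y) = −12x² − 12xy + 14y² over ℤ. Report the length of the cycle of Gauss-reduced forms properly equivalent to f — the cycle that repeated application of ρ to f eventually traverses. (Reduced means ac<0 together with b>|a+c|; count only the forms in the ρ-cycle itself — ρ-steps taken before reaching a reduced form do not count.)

D = 816, ⌊√D⌋ = 28
descent: ρ → (14,12,-12)  [lands on river]
river: ρ → (-12,12,14)
river: ρ → (14,16,-10)
river: ρ → (-10,24,6)
river: ρ → (6,24,-10)
river: ρ → (-10,16,14)
ρ-cycle length = 6 (tail of 1 descent step not counted)

6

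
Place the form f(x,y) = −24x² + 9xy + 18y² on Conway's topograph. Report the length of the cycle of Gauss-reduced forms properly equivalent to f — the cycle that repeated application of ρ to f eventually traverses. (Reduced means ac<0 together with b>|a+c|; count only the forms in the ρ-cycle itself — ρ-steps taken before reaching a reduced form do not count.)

D = 1809, ⌊√D⌋ = 42
river: ρ → (18,27,-15)
river: ρ → (-15,33,12)
river: ρ → (12,39,-6)
river: ρ → (-6,33,30)
river: ρ → (30,27,-9)
river: ρ → (-9,27,30)
river: ρ → (30,33,-6)
river: ρ → (-6,39,12)
river: ρ → (12,33,-15)
river: ρ → (-15,27,18)
river: ρ → (18,9,-24)
river: ρ → (-24,39,3)
river: ρ → (3,39,-24)
river: ρ → (-24,9,18)
ρ-cycle length = 14 (tail of 0 descent steps not counted)

14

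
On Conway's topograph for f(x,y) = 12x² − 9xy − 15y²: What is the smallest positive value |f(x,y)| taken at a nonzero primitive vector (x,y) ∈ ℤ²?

descent: ρ → (-15,9,12)  [lands on river]
river: ρ → (12,15,-12)
river: ρ → (-12,9,15)
river: ρ → (15,21,-6)
river: ρ → (-6,27,3)
river: ρ → (3,27,-6)
river: ρ → (-6,21,15)
river: ρ → (15,9,-12)
river: ρ → (-12,15,12)
river: ρ → (12,9,-15)
river: ρ → (-15,21,6)
river: ρ → (6,27,-3)
river: ρ → (-3,27,6)
river: ρ → (6,21,-15)
closes: descent 1, river 14
min |a| on river = 3

3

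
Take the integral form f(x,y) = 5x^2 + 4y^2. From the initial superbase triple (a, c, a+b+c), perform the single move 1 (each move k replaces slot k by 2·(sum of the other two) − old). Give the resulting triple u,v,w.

start (5,4,9) = (f(1,0),f(0,1),f(1,1))
replace slot 1: 2·(4+9) − 5 = 21 → (21,4,9)

21,4,9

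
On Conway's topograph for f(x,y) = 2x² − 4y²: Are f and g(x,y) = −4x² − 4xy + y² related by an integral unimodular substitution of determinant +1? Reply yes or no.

D₁ = 32, D₂ = 32
river cycle of f (length 2): (2, 4, -2), (-2, 4, 2)
river cycle of g (length 2): (1, 4, -4), (-4, 4, 1)
cycles differ ⇒ inequivalent

no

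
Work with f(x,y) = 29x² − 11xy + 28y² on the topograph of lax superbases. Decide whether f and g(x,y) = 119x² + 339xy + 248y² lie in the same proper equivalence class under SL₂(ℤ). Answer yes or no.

D₁ = -3127, D₂ = -3127
f: flip: (29,-11,28)→(28,11,29)
f: reduced (well bottom): (28,11,29) with a≤c, −a<b≤a
g: translate: b→101 (≡339 mod 238), so (119,339,248)→(119,101,28)
g: flip: (119,101,28)→(28,-101,119)
g: translate: b→11 (≡-101 mod 56), so (28,-101,119)→(28,11,29)
g: reduced (well bottom): (28,11,29) with a≤c, −a<b≤a
reduced forms (28, 11, 29) vs (28, 11, 29) ⇒ equivalent

yes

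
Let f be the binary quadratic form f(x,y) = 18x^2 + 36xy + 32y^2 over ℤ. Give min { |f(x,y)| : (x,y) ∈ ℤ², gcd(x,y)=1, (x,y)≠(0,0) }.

translate: b→0 (≡36 mod 36), so (18,36,32)→(18,0,14)
flip: (18,0,14)→(14,0,18)
reduced (well bottom): (14,0,18) with a≤c, −a<b≤a
well minimum = a = 14

14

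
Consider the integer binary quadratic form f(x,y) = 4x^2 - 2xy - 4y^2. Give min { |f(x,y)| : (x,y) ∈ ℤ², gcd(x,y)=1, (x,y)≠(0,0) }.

descent: ρ → (-4,2,4)  [lands on river]
river: ρ → (4,6,-2)
river: ρ → (-2,6,4)
river: ρ → (4,2,-4)
river: ρ → (-4,6,2)
river: ρ → (2,6,-4)
closes: descent 1, river 6
min |a| on river = 2

2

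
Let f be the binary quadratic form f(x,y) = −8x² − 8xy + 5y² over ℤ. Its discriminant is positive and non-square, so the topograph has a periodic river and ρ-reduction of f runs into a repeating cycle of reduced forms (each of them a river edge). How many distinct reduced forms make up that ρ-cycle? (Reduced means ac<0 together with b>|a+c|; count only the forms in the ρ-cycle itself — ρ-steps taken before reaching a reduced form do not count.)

D = 224, ⌊√D⌋ = 14
descent: ρ → (5,8,-8)  [lands on river]
river: ρ → (-8,8,5)
river: ρ → (5,12,-4)
river: ρ → (-4,12,5)
ρ-cycle length = 4 (tail of 1 descent step not counted)

4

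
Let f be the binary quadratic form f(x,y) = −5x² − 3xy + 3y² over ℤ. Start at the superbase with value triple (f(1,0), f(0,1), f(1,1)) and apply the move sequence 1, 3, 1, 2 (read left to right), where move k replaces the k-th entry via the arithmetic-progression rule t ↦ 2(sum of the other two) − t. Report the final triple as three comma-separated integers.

start (-5,3,-5) = (f(1,0),f(0,1),f(1,1))
replace slot 1: 2·(3+(-5)) − (-5) = 1 → (1,3,-5)
replace slot 3: 2·(1+3) − (-5) = 13 → (1,3,13)
replace slot 1: 2·(3+13) − 1 = 31 → (31,3,13)
replace slot 2: 2·(31+13) − 3 = 85 → (31,85,13)

31,85,13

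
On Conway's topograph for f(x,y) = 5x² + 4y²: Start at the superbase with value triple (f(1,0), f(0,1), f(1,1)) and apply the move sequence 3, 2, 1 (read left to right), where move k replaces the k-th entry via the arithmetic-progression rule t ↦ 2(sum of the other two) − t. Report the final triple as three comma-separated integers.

start (5,4,9) = (f(1,0),f(0,1),f(1,1))
replace slot 3: 2·(5+4) − 9 = 9 → (5,4,9)
replace slot 2: 2·(5+9) − 4 = 24 → (5,24,9)
replace slot 1: 2·(24+9) − 5 = 61 → (61,24,9)

61,24,9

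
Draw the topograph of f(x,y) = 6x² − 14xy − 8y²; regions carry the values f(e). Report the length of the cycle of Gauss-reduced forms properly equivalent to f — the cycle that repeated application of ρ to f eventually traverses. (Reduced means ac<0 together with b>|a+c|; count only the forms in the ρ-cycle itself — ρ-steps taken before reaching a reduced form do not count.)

D = 388, ⌊√D⌋ = 19
descent: ρ → (-8,14,6)  [lands on river]
river: ρ → (6,10,-12)
river: ρ → (-12,14,4)
river: ρ → (4,18,-4)
river: ρ → (-4,14,12)
river: ρ → (12,10,-6)
river: ρ → (-6,14,8)
river: ρ → (8,18,-2)
river: ρ → (-2,18,8)
river: ρ → (8,14,-6)
river: ρ → (-6,10,12)
river: ρ → (12,14,-4)
river: ρ → (-4,18,4)
river: ρ → (4,14,-12)
river: ρ → (-12,10,6)
river: ρ → (6,14,-8)
river: ρ → (-8,18,2)
river: ρ → (2,18,-8)
ρ-cycle length = 18 (tail of 1 descent step not counted)

18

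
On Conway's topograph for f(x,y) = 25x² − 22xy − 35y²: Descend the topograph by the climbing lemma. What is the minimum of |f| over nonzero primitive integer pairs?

descent: ρ → (-35,22,25)  [lands on river]
river: ρ → (25,28,-32)
river: ρ → (-32,36,21)
river: ρ → (21,48,-20)
river: ρ → (-20,32,37)
river: ρ → (37,42,-15)
river: ρ → (-15,48,28)
river: ρ → (28,8,-35)
river: ρ → (-35,62,1)
river: ρ → (1,62,-35)
river: ρ → (-35,8,28)
river: ρ → (28,48,-15)
river: ρ → (-15,42,37)
river: ρ → (37,32,-20)
river: ρ → (-20,48,21)
river: ρ → (21,36,-32)
river: ρ → (-32,28,25)
river: ρ → (25,22,-35)
river: ρ → (-35,48,12)
river: ρ → (12,48,-35)
closes: descent 1, river 20
min |a| on river = 1

1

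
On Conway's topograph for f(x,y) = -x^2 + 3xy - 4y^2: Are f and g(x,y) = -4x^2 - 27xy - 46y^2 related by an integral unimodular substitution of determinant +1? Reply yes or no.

D₁ = -7, D₂ = -7
f is negative-definite; reduce −f:
−f: translate: b→1 (≡-3 mod 2), so (1,-3,4)→(1,1,2)
−f: reduced (well bottom): (1,1,2) with a≤c, −a<b≤a
flip sign back: reduced form of f is (-1,-1,-2)
g is negative-definite; reduce −g:
−g: translate: b→3 (≡27 mod 8), so (4,27,46)→(4,3,1)
−g: flip: (4,3,1)→(1,-3,4)
−g: translate: b→1 (≡-3 mod 2), so (1,-3,4)→(1,1,2)
−g: reduced (well bottom): (1,1,2) with a≤c, −a<b≤a
flip sign back: reduced form of g is (-1,-1,-2)
reduced forms (-1, -1, -2) vs (-1, -1, -2) ⇒ equivalent

yes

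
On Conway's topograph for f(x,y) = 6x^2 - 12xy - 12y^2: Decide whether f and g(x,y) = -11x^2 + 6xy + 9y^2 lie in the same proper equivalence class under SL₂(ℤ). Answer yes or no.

D₁ = 432, D₂ = 432
river cycle of f (length 2): (-12, 12, 6), (6, 12, -12)
river cycle of g (length 8): (9, 12, -8), (-8, 20, 1), (1, 20, -8), (-8, 12, 9), (9, 6, -11), (-11, 16, 4), (4, 16, -11), (-11, 6, 9)
cycles differ ⇒ inequivalent

no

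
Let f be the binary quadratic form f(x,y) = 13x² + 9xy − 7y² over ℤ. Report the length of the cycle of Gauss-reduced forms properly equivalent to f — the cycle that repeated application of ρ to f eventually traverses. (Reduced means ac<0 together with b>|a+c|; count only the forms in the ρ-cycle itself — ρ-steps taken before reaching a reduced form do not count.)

D = 445, ⌊√D⌋ = 21
river: ρ → (-7,19,3)
river: ρ → (3,17,-13)
river: ρ → (-13,9,7)
river: ρ → (7,19,-3)
river: ρ → (-3,17,13)
river: ρ → (13,9,-7)
ρ-cycle length = 6 (tail of 0 descent steps not counted)

6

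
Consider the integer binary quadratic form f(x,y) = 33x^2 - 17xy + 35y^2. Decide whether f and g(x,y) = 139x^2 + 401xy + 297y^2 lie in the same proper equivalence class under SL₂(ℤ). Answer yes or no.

D₁ = -4331, D₂ = -4331
f: reduced (well bottom): (33,-17,35) with a≤c, −a<b≤a
g: translate: b→123 (≡401 mod 278), so (139,401,297)→(139,123,35)
g: flip: (139,123,35)→(35,-123,139)
g: translate: b→17 (≡-123 mod 70), so (35,-123,139)→(35,17,33)
g: flip: (35,17,33)→(33,-17,35)
g: reduced (well bottom): (33,-17,35) with a≤c, −a<b≤a
reduced forms (33, -17, 35) vs (33, -17, 35) ⇒ equivalent

yes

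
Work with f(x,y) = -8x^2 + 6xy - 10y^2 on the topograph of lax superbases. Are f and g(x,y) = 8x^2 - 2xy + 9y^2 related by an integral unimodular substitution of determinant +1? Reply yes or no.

D₁ = -284, D₂ = -284
f is negative-definite; reduce −f:
−f: reduced (well bottom): (8,-6,10) with a≤c, −a<b≤a
flip sign back: reduced form of f is (-8,6,-10)
g: reduced (well bottom): (8,-2,9) with a≤c, −a<b≤a
reduced forms (-8, 6, -10) vs (8, -2, 9) ⇒ inequivalent

no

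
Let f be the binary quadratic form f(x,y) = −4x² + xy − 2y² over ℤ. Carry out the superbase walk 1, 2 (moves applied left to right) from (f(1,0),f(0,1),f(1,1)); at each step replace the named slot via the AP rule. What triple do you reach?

start (-4,-2,-5) = (f(1,0),f(0,1),f(1,1))
replace slot 1: 2·((-2)+(-5)) − (-4) = -10 → (-10,-2,-5)
replace slot 2: 2·((-10)+(-5)) − (-2) = -28 → (-10,-28,-5)

-10,-28,-5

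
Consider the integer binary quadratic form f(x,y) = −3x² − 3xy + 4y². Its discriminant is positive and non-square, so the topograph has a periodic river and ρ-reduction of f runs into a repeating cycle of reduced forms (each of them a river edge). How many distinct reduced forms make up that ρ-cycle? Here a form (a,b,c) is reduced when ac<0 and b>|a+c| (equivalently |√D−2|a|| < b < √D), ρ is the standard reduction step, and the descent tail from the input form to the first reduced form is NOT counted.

D = 57, ⌊√D⌋ = 7
descent: ρ → (4,3,-3)  [lands on river]
river: ρ → (-3,3,4)
river: ρ → (4,5,-2)
river: ρ → (-2,7,1)
river: ρ → (1,7,-2)
river: ρ → (-2,5,4)
ρ-cycle length = 6 (tail of 1 descent step not counted)

6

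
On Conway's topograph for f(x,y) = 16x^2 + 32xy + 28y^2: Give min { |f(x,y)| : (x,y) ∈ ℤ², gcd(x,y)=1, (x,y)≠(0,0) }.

translate: b→0 (≡32 mod 32), so (16,32,28)→(16,0,12)
flip: (16,0,12)→(12,0,16)
reduced (well bottom): (12,0,16) with a≤c, −a<b≤a
well minimum = a = 12

12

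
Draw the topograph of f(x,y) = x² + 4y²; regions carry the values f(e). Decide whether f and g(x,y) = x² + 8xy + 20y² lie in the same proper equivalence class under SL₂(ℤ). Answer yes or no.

D₁ = -16, D₂ = -16
f: reduced (well bottom): (1,0,4) with a≤c, −a<b≤a
g: translate: b→0 (≡8 mod 2), so (1,8,20)→(1,0,4)
g: reduced (well bottom): (1,0,4) with a≤c, −a<b≤a
reduced forms (1, 0, 4) vs (1, 0, 4) ⇒ equivalent

yes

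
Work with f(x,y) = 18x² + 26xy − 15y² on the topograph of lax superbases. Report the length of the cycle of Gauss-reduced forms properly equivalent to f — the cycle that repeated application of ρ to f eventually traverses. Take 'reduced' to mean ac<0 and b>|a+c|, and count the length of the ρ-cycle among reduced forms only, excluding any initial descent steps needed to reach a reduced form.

D = 1756, ⌊√D⌋ = 41
river: ρ → (-15,34,10)
river: ρ → (10,26,-27)
river: ρ → (-27,28,9)
river: ρ → (9,26,-30)
river: ρ → (-30,34,5)
river: ρ → (5,36,-23)
river: ρ → (-23,10,18)
river: ρ → (18,26,-15)
ρ-cycle length = 8 (tail of 0 descent steps not counted)

8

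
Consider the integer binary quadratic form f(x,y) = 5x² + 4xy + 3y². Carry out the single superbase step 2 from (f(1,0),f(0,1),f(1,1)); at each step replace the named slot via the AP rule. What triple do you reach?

start (5,3,12) = (f(1,0),f(0,1),f(1,1))
replace slot 2: 2·(5+12) − 3 = 31 → (5,31,12)

5,31,12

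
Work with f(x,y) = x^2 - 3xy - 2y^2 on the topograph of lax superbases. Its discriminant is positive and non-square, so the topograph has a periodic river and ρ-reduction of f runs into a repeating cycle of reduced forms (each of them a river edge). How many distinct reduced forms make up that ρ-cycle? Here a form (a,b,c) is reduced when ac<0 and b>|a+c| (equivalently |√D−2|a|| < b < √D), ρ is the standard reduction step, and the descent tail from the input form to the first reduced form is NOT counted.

D = 17, ⌊√D⌋ = 4
descent: ρ → (-2,3,1)  [lands on river]
river: ρ → (1,3,-2)
river: ρ → (-2,1,2)
river: ρ → (2,3,-1)
river: ρ → (-1,3,2)
river: ρ → (2,1,-2)
ρ-cycle length = 6 (tail of 1 descent step not counted)

6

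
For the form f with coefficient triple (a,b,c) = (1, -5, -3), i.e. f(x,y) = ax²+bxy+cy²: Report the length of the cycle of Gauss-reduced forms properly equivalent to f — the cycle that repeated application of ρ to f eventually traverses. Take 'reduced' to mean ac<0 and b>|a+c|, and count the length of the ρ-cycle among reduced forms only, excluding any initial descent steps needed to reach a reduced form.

D = 37, ⌊√D⌋ = 6
descent: ρ → (-3,5,1)  [lands on river]
river: ρ → (1,5,-3)
river: ρ → (-3,1,3)
river: ρ → (3,5,-1)
river: ρ → (-1,5,3)
river: ρ → (3,1,-3)
ρ-cycle length = 6 (tail of 1 descent step not counted)

6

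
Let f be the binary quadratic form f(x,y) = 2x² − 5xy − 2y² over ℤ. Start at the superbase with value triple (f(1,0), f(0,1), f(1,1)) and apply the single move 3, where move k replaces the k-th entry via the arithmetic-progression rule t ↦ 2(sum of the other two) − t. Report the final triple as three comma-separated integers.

start (2,-2,-5) = (f(1,0),f(0,1),f(1,1))
replace slot 3: 2·(2+(-2)) − (-5) = 5 → (2,-2,5)

2,-2,5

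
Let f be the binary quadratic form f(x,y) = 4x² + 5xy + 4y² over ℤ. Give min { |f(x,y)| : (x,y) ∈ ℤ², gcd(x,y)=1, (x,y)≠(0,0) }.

translate: b→-3 (≡5 mod 8), so (4,5,4)→(4,-3,3)
flip: (4,-3,3)→(3,3,4)
reduced (well bottom): (3,3,4) with a≤c, −a<b≤a
well minimum = a = 3

3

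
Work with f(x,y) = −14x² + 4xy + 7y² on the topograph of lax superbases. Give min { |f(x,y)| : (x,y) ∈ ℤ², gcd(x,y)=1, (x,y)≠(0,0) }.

descent: ρ → (7,10,-11)  [lands on river]
river: ρ → (-11,12,6)
river: ρ → (6,12,-11)
river: ρ → (-11,10,7)
river: ρ → (7,18,-3)
river: ρ → (-3,18,7)
closes: descent 1, river 6
min |a| on river = 3

3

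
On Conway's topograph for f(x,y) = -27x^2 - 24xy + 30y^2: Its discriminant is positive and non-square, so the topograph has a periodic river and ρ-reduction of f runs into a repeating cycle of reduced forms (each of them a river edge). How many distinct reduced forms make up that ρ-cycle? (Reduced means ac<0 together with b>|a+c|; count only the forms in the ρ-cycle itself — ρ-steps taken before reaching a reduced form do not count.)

D = 3816, ⌊√D⌋ = 61
descent: ρ → (30,24,-27)  [lands on river]
river: ρ → (-27,30,27)
river: ρ → (27,24,-30)
river: ρ → (-30,36,21)
river: ρ → (21,48,-18)
river: ρ → (-18,60,3)
river: ρ → (3,60,-18)
river: ρ → (-18,48,21)
river: ρ → (21,36,-30)
river: ρ → (-30,24,27)
river: ρ → (27,30,-27)
river: ρ → (-27,24,30)
river: ρ → (30,36,-21)
river: ρ → (-21,48,18)
river: ρ → (18,60,-3)
river: ρ → (-3,60,18)
river: ρ → (18,48,-21)
river: ρ → (-21,36,30)
ρ-cycle length = 18 (tail of 1 descent step not counted)

18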